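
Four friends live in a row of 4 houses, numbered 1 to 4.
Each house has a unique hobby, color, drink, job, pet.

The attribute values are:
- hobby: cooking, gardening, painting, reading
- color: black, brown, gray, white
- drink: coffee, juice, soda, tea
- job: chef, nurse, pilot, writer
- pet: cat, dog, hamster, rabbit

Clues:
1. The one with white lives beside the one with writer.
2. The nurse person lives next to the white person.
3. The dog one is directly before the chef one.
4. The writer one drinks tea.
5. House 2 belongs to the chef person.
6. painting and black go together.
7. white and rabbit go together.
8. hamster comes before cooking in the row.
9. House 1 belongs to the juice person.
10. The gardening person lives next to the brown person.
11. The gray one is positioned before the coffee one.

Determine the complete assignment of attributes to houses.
Solution:

House | Hobby | Color | Drink | Job | Pet
-----------------------------------------
  1   | painting | black | juice | nurse | dog
  2   | reading | white | soda | chef | rabbit
  3   | gardening | gray | tea | writer | hamster
  4   | cooking | brown | coffee | pilot | cat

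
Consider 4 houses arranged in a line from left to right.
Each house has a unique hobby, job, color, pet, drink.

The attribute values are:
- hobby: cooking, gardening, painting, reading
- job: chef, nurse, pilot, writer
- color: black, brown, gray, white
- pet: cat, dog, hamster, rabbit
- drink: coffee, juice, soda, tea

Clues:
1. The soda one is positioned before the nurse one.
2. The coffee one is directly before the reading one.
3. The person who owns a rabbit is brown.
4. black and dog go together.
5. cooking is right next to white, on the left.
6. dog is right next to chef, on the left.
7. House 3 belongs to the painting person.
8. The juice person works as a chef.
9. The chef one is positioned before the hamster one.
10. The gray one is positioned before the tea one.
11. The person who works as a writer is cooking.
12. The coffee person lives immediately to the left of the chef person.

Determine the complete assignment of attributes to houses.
Solution:

House | Hobby | Job | Color | Pet | Drink
-----------------------------------------
  1   | cooking | writer | black | dog | coffee
  2   | reading | chef | white | cat | juice
  3   | painting | pilot | gray | hamster | soda
  4   | gardening | nurse | brown | rabbit | tea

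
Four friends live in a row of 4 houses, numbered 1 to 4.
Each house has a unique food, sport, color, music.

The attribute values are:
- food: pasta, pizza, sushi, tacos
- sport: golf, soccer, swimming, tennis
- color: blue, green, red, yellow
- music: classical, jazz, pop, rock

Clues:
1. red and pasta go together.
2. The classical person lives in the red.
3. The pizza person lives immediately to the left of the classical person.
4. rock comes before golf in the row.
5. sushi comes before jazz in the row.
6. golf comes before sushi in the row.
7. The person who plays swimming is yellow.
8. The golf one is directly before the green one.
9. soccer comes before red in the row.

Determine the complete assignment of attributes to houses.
Solution:

House | Food | Sport | Color | Music
------------------------------------
  1   | pizza | soccer | blue | rock
  2   | pasta | golf | red | classical
  3   | sushi | tennis | green | pop
  4   | tacos | swimming | yellow | jazz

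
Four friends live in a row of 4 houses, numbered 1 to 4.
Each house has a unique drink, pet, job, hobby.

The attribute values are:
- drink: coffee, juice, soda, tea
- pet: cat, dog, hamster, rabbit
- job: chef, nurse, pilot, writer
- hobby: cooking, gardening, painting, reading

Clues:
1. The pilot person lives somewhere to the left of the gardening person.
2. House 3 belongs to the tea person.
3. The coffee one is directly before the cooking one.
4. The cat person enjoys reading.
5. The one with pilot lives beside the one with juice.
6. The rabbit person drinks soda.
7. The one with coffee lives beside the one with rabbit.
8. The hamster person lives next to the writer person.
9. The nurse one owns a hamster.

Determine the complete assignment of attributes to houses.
Solution:

House | Drink | Pet | Job | Hobby
---------------------------------
  1   | coffee | hamster | nurse | painting
  2   | soda | rabbit | writer | cooking
  3   | tea | cat | pilot | reading
  4   | juice | dog | chef | gardening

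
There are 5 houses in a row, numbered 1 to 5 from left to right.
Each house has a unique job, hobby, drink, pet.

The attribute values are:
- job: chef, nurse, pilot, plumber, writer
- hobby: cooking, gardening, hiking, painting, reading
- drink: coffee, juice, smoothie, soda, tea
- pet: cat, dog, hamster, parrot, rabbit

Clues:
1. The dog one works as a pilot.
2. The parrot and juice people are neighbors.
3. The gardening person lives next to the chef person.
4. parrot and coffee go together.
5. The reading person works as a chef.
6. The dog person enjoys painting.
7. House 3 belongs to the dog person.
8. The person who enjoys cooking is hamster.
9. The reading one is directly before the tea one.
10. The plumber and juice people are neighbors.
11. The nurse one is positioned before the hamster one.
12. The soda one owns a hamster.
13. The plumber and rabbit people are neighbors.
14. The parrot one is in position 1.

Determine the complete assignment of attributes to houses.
Solution:

House | Job | Hobby | Drink | Pet
---------------------------------
  1   | plumber | gardening | coffee | parrot
  2   | chef | reading | juice | rabbit
  3   | pilot | painting | tea | dog
  4   | nurse | hiking | smoothie | cat
  5   | writer | cooking | soda | hamster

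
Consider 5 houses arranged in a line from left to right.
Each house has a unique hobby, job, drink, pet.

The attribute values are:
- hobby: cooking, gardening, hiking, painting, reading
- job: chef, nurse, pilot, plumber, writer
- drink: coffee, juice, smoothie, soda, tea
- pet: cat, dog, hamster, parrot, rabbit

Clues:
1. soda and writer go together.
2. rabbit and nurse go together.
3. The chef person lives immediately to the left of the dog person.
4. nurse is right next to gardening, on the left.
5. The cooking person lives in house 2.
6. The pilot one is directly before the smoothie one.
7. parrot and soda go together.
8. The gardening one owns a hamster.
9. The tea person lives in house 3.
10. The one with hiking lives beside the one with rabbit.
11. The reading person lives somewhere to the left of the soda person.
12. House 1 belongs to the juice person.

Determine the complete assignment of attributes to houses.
Solution:

House | Hobby | Job | Drink | Pet
---------------------------------
  1   | hiking | pilot | juice | cat
  2   | cooking | nurse | smoothie | rabbit
  3   | gardening | chef | tea | hamster
  4   | reading | plumber | coffee | dog
  5   | painting | writer | soda | parrot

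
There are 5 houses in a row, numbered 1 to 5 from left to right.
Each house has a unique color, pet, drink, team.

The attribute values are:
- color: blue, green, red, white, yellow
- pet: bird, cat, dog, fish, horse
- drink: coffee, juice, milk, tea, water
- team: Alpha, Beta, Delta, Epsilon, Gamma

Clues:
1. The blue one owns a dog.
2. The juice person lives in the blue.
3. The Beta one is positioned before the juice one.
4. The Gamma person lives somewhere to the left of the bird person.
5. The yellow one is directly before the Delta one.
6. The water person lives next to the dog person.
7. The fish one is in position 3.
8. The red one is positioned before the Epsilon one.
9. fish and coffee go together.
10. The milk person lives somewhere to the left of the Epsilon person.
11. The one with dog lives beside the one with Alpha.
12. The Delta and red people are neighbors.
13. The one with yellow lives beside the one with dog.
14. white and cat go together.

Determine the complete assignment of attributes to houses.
Solution:

House | Color | Pet | Drink | Team
----------------------------------
  1   | yellow | horse | water | Beta
  2   | blue | dog | juice | Delta
  3   | red | fish | coffee | Alpha
  4   | white | cat | milk | Gamma
  5   | green | bird | tea | Epsilon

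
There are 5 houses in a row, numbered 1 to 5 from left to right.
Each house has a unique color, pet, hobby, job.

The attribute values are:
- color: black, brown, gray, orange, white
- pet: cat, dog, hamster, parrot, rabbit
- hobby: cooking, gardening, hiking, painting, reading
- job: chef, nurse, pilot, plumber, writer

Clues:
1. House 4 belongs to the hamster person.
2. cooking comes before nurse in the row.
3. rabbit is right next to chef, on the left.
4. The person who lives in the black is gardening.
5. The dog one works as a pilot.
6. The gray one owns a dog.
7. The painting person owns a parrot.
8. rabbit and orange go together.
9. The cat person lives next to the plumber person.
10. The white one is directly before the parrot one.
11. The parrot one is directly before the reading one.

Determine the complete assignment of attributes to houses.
Solution:

House | Color | Pet | Hobby | Job
---------------------------------
  1   | white | cat | cooking | writer
  2   | brown | parrot | painting | plumber
  3   | orange | rabbit | reading | nurse
  4   | black | hamster | gardening | chef
  5   | gray | dog | hiking | pilot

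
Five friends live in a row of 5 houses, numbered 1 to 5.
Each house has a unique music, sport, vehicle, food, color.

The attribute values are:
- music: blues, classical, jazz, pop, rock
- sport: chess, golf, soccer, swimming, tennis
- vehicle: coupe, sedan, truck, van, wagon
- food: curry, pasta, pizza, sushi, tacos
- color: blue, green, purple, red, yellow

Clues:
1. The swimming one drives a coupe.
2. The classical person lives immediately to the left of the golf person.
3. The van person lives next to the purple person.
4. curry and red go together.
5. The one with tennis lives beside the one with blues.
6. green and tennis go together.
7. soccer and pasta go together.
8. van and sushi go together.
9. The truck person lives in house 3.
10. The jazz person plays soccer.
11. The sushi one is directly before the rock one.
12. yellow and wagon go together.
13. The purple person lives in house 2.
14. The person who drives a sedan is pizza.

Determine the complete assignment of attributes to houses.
Solution:

House | Music | Sport | Vehicle | Food | Color
----------------------------------------------
  1   | classical | chess | van | sushi | blue
  2   | rock | golf | sedan | pizza | purple
  3   | pop | tennis | truck | tacos | green
  4   | blues | swimming | coupe | curry | red
  5   | jazz | soccer | wagon | pasta | yellow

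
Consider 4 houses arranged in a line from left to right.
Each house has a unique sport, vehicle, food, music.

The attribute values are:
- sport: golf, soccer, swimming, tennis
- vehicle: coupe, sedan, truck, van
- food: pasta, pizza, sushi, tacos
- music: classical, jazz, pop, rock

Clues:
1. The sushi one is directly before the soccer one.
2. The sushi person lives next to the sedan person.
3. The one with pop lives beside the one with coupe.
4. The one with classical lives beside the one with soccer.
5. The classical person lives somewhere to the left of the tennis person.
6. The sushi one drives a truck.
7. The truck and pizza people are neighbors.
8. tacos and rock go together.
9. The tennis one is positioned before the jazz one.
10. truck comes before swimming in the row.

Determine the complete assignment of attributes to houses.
Solution:

House | Sport | Vehicle | Food | Music
--------------------------------------
  1   | golf | truck | sushi | classical
  2   | soccer | sedan | pizza | pop
  3   | tennis | coupe | tacos | rock
  4   | swimming | van | pasta | jazz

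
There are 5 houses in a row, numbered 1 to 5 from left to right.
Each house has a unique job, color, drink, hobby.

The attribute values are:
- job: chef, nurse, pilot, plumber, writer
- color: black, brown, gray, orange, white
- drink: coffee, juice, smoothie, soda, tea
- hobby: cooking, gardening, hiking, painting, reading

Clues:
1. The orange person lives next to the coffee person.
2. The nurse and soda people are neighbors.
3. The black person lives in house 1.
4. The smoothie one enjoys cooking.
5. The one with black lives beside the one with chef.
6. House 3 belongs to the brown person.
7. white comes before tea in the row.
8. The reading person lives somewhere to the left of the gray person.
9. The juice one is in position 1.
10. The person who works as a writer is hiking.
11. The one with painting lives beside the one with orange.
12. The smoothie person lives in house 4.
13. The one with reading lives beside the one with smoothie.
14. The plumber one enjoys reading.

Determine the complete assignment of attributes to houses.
Solution:

House | Job | Color | Drink | Hobby
-----------------------------------
  1   | nurse | black | juice | painting
  2   | chef | orange | soda | gardening
  3   | plumber | brown | coffee | reading
  4   | pilot | white | smoothie | cooking
  5   | writer | gray | tea | hiking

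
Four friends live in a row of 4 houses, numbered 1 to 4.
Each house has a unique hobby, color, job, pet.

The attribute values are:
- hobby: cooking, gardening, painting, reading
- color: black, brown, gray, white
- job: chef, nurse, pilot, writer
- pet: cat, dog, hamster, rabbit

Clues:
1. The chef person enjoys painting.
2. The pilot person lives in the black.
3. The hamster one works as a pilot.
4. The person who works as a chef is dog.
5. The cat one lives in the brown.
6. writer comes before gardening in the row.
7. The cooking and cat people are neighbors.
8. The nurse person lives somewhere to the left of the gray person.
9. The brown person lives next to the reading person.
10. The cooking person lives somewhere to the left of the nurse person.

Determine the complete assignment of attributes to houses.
Solution:

House | Hobby | Color | Job | Pet
---------------------------------
  1   | cooking | white | writer | rabbit
  2   | gardening | brown | nurse | cat
  3   | reading | black | pilot | hamster
  4   | painting | gray | chef | dog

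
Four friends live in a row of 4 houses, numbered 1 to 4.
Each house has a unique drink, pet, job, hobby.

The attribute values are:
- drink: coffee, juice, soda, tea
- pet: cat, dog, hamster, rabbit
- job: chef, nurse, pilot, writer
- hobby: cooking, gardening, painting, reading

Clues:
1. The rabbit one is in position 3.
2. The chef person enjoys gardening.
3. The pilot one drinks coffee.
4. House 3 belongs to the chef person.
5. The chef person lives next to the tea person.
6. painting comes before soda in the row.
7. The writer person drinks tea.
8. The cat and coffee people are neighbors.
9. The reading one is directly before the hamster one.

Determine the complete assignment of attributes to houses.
Solution:

House | Drink | Pet | Job | Hobby
---------------------------------
  1   | juice | cat | nurse | reading
  2   | coffee | hamster | pilot | painting
  3   | soda | rabbit | chef | gardening
  4   | tea | dog | writer | cooking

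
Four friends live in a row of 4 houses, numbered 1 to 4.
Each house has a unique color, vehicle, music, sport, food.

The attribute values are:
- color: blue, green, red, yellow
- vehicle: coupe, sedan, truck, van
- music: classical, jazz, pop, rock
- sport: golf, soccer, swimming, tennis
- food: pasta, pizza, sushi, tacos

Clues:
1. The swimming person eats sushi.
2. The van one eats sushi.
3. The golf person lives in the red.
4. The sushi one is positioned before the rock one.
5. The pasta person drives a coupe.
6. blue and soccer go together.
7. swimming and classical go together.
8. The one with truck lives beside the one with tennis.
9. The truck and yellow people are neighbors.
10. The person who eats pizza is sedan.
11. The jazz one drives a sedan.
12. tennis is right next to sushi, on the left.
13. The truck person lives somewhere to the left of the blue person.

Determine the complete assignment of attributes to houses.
Solution:

House | Color | Vehicle | Music | Sport | Food
----------------------------------------------
  1   | red | truck | pop | golf | tacos
  2   | yellow | sedan | jazz | tennis | pizza
  3   | green | van | classical | swimming | sushi
  4   | blue | coupe | rock | soccer | pasta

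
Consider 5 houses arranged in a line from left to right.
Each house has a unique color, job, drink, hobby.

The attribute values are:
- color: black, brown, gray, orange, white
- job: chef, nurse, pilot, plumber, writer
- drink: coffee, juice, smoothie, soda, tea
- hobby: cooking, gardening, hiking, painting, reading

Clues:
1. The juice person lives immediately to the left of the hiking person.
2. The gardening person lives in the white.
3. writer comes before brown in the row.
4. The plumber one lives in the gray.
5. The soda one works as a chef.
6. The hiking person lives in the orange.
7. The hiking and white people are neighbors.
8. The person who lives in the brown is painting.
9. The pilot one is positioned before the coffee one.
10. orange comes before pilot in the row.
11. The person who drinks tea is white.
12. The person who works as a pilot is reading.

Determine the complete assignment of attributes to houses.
Solution:

House | Color | Job | Drink | Hobby
-----------------------------------
  1   | gray | plumber | juice | cooking
  2   | orange | chef | soda | hiking
  3   | white | writer | tea | gardening
  4   | black | pilot | smoothie | reading
  5   | brown | nurse | coffee | painting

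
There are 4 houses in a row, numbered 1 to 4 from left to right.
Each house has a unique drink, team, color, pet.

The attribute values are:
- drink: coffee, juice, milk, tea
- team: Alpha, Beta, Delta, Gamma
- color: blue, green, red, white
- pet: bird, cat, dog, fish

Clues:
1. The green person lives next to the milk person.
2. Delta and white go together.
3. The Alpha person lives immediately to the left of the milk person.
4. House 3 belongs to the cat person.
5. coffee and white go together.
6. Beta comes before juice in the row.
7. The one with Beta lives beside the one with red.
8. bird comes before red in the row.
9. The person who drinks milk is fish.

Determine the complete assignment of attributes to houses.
Solution:

House | Drink | Team | Color | Pet
----------------------------------
  1   | tea | Alpha | green | bird
  2   | milk | Beta | blue | fish
  3   | juice | Gamma | red | cat
  4   | coffee | Delta | white | dog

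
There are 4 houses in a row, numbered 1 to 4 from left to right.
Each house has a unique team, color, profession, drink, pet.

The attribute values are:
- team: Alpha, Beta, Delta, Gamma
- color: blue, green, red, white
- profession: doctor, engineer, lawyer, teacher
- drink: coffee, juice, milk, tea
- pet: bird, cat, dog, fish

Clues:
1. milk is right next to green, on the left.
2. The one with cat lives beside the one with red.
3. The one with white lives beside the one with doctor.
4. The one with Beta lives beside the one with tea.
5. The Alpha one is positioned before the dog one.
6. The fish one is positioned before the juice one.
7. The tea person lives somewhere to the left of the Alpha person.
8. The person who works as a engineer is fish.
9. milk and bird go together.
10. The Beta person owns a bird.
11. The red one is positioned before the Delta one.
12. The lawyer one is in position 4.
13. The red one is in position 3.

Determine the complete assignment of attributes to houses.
Solution:

House | Team | Color | Profession | Drink | Pet
-----------------------------------------------
  1   | Beta | white | teacher | milk | bird
  2   | Gamma | green | doctor | tea | cat
  3   | Alpha | red | engineer | coffee | fish
  4   | Delta | blue | lawyer | juice | dog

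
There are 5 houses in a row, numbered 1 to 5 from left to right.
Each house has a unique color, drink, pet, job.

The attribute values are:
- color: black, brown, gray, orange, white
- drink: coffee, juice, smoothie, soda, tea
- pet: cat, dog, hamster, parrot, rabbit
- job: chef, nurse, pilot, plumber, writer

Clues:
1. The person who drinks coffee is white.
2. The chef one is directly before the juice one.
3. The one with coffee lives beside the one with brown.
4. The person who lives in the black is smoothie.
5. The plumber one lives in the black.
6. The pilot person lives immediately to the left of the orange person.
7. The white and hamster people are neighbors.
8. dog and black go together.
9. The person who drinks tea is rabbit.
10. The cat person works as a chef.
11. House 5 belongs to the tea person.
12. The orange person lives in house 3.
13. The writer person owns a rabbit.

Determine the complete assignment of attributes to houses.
Solution:

House | Color | Drink | Pet | Job
---------------------------------
  1   | white | coffee | cat | chef
  2   | brown | juice | hamster | pilot
  3   | orange | soda | parrot | nurse
  4   | black | smoothie | dog | plumber
  5   | gray | tea | rabbit | writer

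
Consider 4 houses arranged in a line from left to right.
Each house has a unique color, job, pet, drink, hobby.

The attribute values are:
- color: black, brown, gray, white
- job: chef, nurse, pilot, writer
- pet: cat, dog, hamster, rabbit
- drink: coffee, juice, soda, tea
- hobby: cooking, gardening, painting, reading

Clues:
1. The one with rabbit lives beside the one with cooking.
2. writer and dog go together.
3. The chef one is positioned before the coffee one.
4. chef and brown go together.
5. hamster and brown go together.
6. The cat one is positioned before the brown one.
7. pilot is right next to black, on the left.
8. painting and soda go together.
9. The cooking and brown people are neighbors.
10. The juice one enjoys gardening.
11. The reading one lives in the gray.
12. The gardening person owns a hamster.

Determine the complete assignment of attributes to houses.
Solution:

House | Color | Job | Pet | Drink | Hobby
-----------------------------------------
  1   | white | pilot | rabbit | soda | painting
  2   | black | nurse | cat | tea | cooking
  3   | brown | chef | hamster | juice | gardening
  4   | gray | writer | dog | coffee | reading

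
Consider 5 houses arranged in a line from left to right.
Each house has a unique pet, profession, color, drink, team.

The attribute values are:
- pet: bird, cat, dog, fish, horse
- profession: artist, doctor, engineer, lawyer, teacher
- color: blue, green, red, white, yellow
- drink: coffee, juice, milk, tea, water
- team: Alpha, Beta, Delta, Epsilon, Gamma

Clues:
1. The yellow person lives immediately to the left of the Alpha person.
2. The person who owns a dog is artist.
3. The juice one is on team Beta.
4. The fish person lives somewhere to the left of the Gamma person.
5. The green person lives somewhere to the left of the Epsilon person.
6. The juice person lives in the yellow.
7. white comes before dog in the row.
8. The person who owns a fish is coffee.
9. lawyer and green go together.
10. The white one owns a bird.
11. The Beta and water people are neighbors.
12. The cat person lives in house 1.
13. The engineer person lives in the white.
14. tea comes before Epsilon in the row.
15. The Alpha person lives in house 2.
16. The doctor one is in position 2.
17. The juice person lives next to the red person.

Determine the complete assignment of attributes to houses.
Solution:

House | Pet | Profession | Color | Drink | Team
-----------------------------------------------
  1   | cat | teacher | yellow | juice | Beta
  2   | horse | doctor | red | water | Alpha
  3   | fish | lawyer | green | coffee | Delta
  4   | bird | engineer | white | tea | Gamma
  5   | dog | artist | blue | milk | Epsilon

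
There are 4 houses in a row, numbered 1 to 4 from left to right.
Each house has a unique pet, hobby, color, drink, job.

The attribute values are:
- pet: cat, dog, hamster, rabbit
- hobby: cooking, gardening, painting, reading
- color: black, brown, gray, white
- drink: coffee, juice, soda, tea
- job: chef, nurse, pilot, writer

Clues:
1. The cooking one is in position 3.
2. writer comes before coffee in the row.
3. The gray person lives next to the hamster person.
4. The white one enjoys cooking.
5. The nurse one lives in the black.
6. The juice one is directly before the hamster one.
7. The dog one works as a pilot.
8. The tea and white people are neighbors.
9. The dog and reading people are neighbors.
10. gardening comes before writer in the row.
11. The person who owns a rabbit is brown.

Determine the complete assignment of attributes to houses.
Solution:

House | Pet | Hobby | Color | Drink | Job
-----------------------------------------
  1   | dog | gardening | gray | juice | pilot
  2   | hamster | reading | black | tea | nurse
  3   | cat | cooking | white | soda | writer
  4   | rabbit | painting | brown | coffee | chef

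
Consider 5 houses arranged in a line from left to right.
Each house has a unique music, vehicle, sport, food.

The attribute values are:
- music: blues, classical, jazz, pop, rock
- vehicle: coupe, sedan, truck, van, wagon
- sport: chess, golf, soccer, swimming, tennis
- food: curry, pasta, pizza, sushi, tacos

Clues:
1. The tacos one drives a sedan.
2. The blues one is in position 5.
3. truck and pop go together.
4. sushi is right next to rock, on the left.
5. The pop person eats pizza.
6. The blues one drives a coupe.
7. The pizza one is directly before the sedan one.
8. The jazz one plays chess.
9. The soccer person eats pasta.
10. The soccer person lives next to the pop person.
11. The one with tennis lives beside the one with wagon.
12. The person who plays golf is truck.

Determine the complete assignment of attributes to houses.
Solution:

House | Music | Vehicle | Sport | Food
--------------------------------------
  1   | classical | van | tennis | sushi
  2   | rock | wagon | soccer | pasta
  3   | pop | truck | golf | pizza
  4   | jazz | sedan | chess | tacos
  5   | blues | coupe | swimming | curry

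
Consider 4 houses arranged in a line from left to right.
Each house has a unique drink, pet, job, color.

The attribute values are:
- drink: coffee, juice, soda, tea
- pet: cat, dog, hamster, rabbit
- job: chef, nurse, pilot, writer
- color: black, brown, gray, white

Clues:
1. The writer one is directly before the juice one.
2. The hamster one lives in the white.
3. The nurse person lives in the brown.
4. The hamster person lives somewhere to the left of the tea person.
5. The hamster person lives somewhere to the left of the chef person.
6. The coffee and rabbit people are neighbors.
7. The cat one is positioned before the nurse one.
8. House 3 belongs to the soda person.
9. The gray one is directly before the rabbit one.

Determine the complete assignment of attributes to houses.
Solution:

House | Drink | Pet | Job | Color
---------------------------------
  1   | coffee | cat | writer | gray
  2   | juice | rabbit | nurse | brown
  3   | soda | hamster | pilot | white
  4   | tea | dog | chef | black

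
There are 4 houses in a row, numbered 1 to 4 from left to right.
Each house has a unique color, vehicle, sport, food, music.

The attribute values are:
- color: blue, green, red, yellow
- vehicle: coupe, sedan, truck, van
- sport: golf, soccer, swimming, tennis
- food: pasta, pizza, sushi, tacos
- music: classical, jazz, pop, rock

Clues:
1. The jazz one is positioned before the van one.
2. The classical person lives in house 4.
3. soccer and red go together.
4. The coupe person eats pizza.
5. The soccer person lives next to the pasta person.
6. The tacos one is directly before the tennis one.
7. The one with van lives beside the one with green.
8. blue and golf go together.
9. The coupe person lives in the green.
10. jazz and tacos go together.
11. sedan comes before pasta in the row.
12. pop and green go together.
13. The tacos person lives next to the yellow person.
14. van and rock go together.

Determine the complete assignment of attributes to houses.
Solution:

House | Color | Vehicle | Sport | Food | Music
----------------------------------------------
  1   | red | sedan | soccer | tacos | jazz
  2   | yellow | van | tennis | pasta | rock
  3   | green | coupe | swimming | pizza | pop
  4   | blue | truck | golf | sushi | classical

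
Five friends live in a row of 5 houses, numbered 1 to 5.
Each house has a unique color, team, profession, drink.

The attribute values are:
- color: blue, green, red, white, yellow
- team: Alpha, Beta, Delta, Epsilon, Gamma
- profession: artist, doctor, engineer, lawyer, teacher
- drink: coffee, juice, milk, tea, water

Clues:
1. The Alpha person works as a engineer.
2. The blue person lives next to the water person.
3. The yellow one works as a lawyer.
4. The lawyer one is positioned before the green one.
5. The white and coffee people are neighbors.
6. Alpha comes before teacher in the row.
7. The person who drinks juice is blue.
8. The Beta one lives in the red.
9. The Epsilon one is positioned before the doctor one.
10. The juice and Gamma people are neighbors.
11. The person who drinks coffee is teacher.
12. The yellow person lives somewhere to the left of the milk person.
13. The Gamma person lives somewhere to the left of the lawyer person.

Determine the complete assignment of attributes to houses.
Solution:

House | Color | Team | Profession | Drink
-----------------------------------------
  1   | blue | Alpha | engineer | juice
  2   | white | Gamma | artist | water
  3   | red | Beta | teacher | coffee
  4   | yellow | Epsilon | lawyer | tea
  5   | green | Delta | doctor | milk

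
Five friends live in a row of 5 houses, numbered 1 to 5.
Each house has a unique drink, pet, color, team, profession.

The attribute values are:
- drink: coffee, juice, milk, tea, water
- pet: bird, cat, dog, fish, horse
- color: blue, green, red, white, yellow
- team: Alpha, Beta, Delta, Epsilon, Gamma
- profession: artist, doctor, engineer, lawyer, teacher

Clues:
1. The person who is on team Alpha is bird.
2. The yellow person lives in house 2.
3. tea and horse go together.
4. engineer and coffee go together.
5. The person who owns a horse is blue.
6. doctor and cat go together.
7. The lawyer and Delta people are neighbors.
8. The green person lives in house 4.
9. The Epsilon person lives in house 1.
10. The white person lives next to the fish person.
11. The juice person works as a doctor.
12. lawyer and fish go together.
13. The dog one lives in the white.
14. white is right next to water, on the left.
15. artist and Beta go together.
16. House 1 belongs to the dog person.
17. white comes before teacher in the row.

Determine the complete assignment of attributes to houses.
Solution:

House | Drink | Pet | Color | Team | Profession
-----------------------------------------------
  1   | coffee | dog | white | Epsilon | engineer
  2   | water | fish | yellow | Gamma | lawyer
  3   | juice | cat | red | Delta | doctor
  4   | milk | bird | green | Alpha | teacher
  5   | tea | horse | blue | Beta | artist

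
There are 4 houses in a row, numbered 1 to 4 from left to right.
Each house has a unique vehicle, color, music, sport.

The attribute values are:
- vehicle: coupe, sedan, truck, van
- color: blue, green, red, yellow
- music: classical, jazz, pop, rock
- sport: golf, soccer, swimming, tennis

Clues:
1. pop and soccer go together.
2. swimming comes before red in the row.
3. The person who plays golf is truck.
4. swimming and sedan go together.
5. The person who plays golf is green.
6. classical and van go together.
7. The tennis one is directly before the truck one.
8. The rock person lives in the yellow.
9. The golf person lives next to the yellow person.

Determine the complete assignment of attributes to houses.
Solution:

House | Vehicle | Color | Music | Sport
---------------------------------------
  1   | van | blue | classical | tennis
  2   | truck | green | jazz | golf
  3   | sedan | yellow | rock | swimming
  4   | coupe | red | pop | soccer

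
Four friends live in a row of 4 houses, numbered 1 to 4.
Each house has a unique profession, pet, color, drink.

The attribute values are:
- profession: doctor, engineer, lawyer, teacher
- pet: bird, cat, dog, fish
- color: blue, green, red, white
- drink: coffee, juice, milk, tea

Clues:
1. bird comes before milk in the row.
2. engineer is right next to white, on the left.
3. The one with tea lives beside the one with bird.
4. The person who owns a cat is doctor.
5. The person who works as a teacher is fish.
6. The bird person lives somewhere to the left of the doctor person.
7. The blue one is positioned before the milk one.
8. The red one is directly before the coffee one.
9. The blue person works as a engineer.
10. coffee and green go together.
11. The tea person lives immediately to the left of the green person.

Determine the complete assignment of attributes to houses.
Solution:

House | Profession | Pet | Color | Drink
----------------------------------------
  1   | teacher | fish | red | tea
  2   | lawyer | bird | green | coffee
  3   | engineer | dog | blue | juice
  4   | doctor | cat | white | milk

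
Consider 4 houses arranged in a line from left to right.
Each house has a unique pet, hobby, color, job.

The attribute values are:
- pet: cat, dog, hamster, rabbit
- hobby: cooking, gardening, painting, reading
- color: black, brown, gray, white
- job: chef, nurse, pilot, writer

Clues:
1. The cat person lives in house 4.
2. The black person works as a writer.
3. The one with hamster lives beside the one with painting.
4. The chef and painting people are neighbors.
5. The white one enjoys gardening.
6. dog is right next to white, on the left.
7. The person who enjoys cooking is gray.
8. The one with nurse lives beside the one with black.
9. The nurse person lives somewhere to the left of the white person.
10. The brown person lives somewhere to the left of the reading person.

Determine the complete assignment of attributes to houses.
Solution:

House | Pet | Hobby | Color | Job
---------------------------------
  1   | hamster | cooking | gray | chef
  2   | rabbit | painting | brown | nurse
  3   | dog | reading | black | writer
  4   | cat | gardening | white | pilot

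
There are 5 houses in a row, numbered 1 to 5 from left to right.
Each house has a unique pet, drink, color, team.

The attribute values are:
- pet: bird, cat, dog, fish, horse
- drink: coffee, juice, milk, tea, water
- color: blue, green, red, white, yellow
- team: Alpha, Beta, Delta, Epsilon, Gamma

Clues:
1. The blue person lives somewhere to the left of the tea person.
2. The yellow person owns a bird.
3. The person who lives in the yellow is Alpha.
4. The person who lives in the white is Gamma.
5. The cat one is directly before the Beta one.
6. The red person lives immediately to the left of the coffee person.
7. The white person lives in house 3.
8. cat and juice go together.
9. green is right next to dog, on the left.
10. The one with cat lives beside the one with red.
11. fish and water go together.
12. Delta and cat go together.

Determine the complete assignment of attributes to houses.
Solution:

House | Pet | Drink | Color | Team
----------------------------------
  1   | cat | juice | green | Delta
  2   | dog | milk | red | Beta
  3   | horse | coffee | white | Gamma
  4   | fish | water | blue | Epsilon
  5   | bird | tea | yellow | Alpha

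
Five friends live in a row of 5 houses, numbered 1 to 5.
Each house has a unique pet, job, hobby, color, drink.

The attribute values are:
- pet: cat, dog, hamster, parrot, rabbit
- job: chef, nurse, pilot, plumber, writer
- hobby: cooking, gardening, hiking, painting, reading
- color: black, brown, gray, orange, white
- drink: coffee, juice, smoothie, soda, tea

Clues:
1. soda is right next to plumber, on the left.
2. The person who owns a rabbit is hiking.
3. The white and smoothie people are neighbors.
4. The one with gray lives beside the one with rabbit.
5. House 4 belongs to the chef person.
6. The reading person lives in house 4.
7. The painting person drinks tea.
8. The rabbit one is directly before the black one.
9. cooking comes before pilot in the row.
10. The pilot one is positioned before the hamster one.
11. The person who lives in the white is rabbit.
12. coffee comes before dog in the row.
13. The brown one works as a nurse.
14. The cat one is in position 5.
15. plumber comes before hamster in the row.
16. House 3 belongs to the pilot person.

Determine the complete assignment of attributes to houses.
Solution:

House | Pet | Job | Hobby | Color | Drink
-----------------------------------------
  1   | parrot | writer | cooking | gray | soda
  2   | rabbit | plumber | hiking | white | coffee
  3   | dog | pilot | gardening | black | smoothie
  4   | hamster | chef | reading | orange | juice
  5   | cat | nurse | painting | brown | tea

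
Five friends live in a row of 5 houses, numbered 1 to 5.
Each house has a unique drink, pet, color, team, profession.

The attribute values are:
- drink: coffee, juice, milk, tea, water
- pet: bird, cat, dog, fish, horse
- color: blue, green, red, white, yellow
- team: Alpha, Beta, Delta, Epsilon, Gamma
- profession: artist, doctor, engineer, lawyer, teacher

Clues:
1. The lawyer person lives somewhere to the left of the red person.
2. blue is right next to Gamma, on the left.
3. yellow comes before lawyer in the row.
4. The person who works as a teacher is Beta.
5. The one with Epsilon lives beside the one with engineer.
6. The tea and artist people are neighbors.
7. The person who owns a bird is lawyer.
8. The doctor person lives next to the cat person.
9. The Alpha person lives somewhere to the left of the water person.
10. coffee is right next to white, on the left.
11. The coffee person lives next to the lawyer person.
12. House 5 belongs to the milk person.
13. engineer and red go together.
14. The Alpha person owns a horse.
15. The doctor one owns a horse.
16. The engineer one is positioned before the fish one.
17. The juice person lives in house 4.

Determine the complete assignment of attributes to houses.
Solution:

House | Drink | Pet | Color | Team | Profession
-----------------------------------------------
  1   | tea | horse | blue | Alpha | doctor
  2   | coffee | cat | yellow | Gamma | artist
  3   | water | bird | white | Epsilon | lawyer
  4   | juice | dog | red | Delta | engineer
  5   | milk | fish | green | Beta | teacher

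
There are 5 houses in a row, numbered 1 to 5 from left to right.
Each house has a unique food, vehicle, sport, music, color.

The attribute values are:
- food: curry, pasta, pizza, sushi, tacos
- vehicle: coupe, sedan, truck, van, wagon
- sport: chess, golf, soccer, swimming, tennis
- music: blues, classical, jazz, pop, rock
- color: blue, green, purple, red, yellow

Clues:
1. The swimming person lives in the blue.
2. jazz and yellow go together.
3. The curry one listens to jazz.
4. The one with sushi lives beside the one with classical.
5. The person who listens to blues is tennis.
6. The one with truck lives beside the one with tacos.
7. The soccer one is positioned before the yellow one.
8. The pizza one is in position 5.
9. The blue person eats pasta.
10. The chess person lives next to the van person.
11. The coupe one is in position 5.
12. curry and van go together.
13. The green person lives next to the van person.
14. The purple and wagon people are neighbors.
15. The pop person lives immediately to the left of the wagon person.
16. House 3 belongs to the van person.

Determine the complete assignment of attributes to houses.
Solution:

House | Food | Vehicle | Sport | Music | Color
----------------------------------------------
  1   | sushi | truck | soccer | pop | purple
  2   | tacos | wagon | chess | classical | green
  3   | curry | van | golf | jazz | yellow
  4   | pasta | sedan | swimming | rock | blue
  5   | pizza | coupe | tennis | blues | red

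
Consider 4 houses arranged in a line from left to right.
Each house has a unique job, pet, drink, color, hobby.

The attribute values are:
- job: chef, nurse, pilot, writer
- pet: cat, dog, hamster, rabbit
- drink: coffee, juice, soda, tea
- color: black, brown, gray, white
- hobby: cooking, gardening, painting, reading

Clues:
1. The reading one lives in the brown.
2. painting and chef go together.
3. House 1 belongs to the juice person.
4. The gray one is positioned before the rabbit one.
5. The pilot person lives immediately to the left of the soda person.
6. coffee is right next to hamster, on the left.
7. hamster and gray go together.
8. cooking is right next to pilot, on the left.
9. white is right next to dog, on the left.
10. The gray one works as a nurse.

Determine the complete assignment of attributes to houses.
Solution:

House | Job | Pet | Drink | Color | Hobby
-----------------------------------------
  1   | writer | cat | juice | white | cooking
  2   | pilot | dog | coffee | brown | reading
  3   | nurse | hamster | soda | gray | gardening
  4   | chef | rabbit | tea | black | painting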